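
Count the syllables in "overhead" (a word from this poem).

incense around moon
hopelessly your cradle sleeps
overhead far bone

3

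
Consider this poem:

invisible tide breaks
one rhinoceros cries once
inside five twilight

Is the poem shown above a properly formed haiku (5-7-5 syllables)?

Line 1: "invisible tide breaks": 4+1+1 = 6 (expected 5)
Line 2: "one rhinoceros cries once": 1+4+1+1 = 7 ✓
Line 3: "inside five twilight": 2+1+2 = 5 ✓

No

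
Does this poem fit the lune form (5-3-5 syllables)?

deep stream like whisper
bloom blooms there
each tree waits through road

Line 1: deep (1), stream (1), like (1), whisper (2) → 5 ✓
Line 2: bloom (1), blooms (1), there (1) → 3 ✓
Line 3: each (1), tree (1), waits (1), through (1), road (1) → 5 ✓

Yes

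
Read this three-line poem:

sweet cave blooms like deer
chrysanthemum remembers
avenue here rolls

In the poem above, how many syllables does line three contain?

5

Line three: "avenue here rolls": 3+1+1 = 5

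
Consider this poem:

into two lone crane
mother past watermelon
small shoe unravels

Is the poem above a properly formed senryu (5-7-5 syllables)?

Line 1: into(2) + two(1) + lone(1) + crane(1) = 5 ✓
Line 2: mother(2) + past(1) + watermelon(4) = 7 ✓
Line 3: small(1) + shoe(1) + unravels(3) = 5 ✓

Yes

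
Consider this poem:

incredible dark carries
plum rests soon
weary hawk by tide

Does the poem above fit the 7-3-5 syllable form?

Line 1: incredible(4) + dark(1) + carries(2) = 7 ✓
Line 2: plum(1) + rests(1) + soon(1) = 3 ✓
Line 3: weary(2) + hawk(1) + by(1) + tide(1) = 5 ✓

Yes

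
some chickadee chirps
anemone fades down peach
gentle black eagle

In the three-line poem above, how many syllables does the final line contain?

The final line: gentle (2), black (1), eagle (2) → 5

5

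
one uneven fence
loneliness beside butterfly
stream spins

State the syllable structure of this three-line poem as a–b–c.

Line 1: one (1), uneven (3), fence (1) → 5
Line 2: loneliness (3), beside (2), butterfly (3) → 8
Line 3: stream (1), spins (1) → 2

5–8–2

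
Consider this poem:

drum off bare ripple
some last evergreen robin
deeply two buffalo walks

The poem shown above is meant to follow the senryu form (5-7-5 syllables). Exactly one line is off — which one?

Line 1: "drum off bare ripple": 1+1+1+2 = 5 ✓
Line 2: "some last evergreen robin": 1+1+3+2 = 7 ✓
Line 3: "deeply two buffalo walks": 2+1+3+1 = 7 (expected 5)

Line 3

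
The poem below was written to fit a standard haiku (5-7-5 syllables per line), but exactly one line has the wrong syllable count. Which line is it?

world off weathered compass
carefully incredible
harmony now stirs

The first line

Line 1: world(1) + off(1) + weathered(2) + compass(2) = 6 (expected 5)
Line 2: carefully(3) + incredible(4) = 7 ✓
Line 3: harmony(3) + now(1) + stirs(1) = 5 ✓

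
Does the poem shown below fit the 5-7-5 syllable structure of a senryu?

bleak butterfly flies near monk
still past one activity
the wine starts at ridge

No

Line 1: bleak (1), butterfly (3), flies (1), near (1), monk (1) → 7 (expected 5)
Line 2: still (1), past (1), one (1), activity (4) → 7 ✓
Line 3: the (1), wine (1), starts (1), at (1), ridge (1) → 5 ✓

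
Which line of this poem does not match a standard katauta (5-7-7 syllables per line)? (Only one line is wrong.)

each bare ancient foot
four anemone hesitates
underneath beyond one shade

Line 1: "each bare ancient foot": 1+1+2+1 = 5 ✓
Line 2: "four anemone hesitates": 1+4+3 = 8 (expected 7)
Line 3: "underneath beyond one shade": 3+2+1+1 = 7 ✓

The second line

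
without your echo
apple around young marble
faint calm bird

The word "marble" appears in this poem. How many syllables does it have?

2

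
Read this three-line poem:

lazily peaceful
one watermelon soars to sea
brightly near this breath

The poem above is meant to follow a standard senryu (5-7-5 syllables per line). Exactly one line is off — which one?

Line 1: lazily (3), peaceful (2) → 5 ✓
Line 2: one (1), watermelon (4), soars (1), to (1), sea (1) → 8 (expected 7)
Line 3: brightly (2), near (1), this (1), breath (1) → 5 ✓

Line 2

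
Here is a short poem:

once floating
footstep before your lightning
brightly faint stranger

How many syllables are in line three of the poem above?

5

Line three: "brightly faint stranger": 2+1+2 = 5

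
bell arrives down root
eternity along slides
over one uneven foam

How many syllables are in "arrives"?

2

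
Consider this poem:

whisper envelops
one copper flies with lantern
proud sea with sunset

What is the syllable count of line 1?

5

Line 1: whisper (2), envelops (3) → 5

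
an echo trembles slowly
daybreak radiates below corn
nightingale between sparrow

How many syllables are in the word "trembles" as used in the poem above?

2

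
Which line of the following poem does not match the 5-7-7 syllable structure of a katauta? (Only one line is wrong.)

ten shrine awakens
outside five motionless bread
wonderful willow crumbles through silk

Line 1: ten(1) + shrine(1) + awakens(3) = 5 ✓
Line 2: outside(2) + five(1) + motionless(3) + bread(1) = 7 ✓
Line 3: wonderful(3) + willow(2) + crumbles(2) + through(1) + silk(1) = 9 (expected 7)

The third line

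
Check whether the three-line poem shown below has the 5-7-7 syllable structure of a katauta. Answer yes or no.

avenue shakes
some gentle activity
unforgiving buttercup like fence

Line 1: "avenue shakes": 3+1 = 4 (expected 5)
Line 2: "some gentle activity": 1+2+4 = 7 ✓
Line 3: "unforgiving buttercup like fence": 4+3+1+1 = 9 (expected 7)

No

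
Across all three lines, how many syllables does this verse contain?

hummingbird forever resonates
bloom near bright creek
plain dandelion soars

Line 1: hummingbird (3), forever (3), resonates (3) → 9
Line 2: bloom (1), near (1), bright (1), creek (1) → 4
Line 3: plain (1), dandelion (4), soars (1) → 6
Total: 9 + 4 + 6 = 19

19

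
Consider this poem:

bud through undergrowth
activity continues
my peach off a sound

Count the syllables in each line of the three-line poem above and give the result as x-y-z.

5-7-5

Line 1: bud(1) + through(1) + undergrowth(3) = 5
Line 2: activity(4) + continues(3) = 7
Line 3: my(1) + peach(1) + off(1) + a(1) + sound(1) = 5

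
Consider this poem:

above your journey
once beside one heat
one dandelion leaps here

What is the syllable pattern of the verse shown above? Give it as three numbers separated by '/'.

5/5/7

Line 1: "above your journey": 2+1+2 = 5
Line 2: "once beside one heat": 1+2+1+1 = 5
Line 3: "one dandelion leaps here": 1+4+1+1 = 7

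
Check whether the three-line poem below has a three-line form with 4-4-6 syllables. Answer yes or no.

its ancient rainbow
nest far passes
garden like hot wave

Line 1: "its ancient rainbow": 1+2+2 = 5 (expected 4)
Line 2: "nest far passes": 1+1+2 = 4 ✓
Line 3: "garden like hot wave": 2+1+1+1 = 5 (expected 6)

No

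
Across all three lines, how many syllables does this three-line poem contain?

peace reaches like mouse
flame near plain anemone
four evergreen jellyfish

Line 1: peace(1) + reaches(2) + like(1) + mouse(1) = 5
Line 2: flame(1) + near(1) + plain(1) + anemone(4) = 7
Line 3: four(1) + evergreen(3) + jellyfish(3) = 7
Total: 5 + 7 + 7 = 19

19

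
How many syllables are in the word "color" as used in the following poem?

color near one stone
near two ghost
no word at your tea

"color" has 2 syllables.

2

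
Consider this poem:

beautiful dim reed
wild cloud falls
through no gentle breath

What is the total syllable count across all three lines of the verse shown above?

Line 1: beautiful (3), dim (1), reed (1) → 5
Line 2: wild (1), cloud (1), falls (1) → 3
Line 3: through (1), no (1), gentle (2), breath (1) → 5
Total: 5 + 3 + 5 = 13

13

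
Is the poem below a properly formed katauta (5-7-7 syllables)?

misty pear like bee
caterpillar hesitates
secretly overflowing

Line 1: misty(2) + pear(1) + like(1) + bee(1) = 5 ✓
Line 2: caterpillar(4) + hesitates(3) = 7 ✓
Line 3: secretly(3) + overflowing(4) = 7 ✓

Yes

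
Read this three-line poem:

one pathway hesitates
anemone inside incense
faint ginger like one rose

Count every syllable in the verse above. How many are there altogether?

20

Line 1: one (1), pathway (2), hesitates (3) → 6
Line 2: anemone (4), inside (2), incense (2) → 8
Line 3: faint (1), ginger (2), like (1), one (1), rose (1) → 6
Total: 6 + 8 + 6 = 20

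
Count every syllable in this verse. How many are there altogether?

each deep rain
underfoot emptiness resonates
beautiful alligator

Line 1: each (1), deep (1), rain (1) → 3
Line 2: underfoot (3), emptiness (3), resonates (3) → 9
Line 3: beautiful (3), alligator (4) → 7
Total: 3 + 9 + 7 = 19

19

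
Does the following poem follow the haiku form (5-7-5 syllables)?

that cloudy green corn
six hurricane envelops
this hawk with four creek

Line 1: "that cloudy green corn": 1+2+1+1 = 5 ✓
Line 2: "six hurricane envelops": 1+3+3 = 7 ✓
Line 3: "this hawk with four creek": 1+1+1+1+1 = 5 ✓

Yes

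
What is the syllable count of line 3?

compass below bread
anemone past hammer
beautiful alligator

Line 3: "beautiful alligator": 3+4 = 7

7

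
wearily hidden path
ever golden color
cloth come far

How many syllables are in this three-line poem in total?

Line 1: "wearily hidden path": 3+2+1 = 6
Line 2: "ever golden color": 2+2+2 = 6
Line 3: "cloth come far": 1+1+1 = 3
Total: 6 + 6 + 3 = 15

15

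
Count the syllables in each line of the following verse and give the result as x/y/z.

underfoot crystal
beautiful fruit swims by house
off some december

Line 1: underfoot(3) + crystal(2) = 5
Line 2: beautiful(3) + fruit(1) + swims(1) + by(1) + house(1) = 7
Line 3: off(1) + some(1) + december(3) = 5

5/7/5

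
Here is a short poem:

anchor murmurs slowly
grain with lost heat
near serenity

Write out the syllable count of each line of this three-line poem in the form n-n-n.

Line 1: "anchor murmurs slowly": 2+2+2 = 6
Line 2: "grain with lost heat": 1+1+1+1 = 4
Line 3: "near serenity": 1+4 = 5

6-4-5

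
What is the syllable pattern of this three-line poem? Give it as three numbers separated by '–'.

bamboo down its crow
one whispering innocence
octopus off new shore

Line 1: bamboo (2), down (1), its (1), crow (1) → 5
Line 2: one (1), whispering (3), innocence (3) → 7
Line 3: octopus (3), off (1), new (1), shore (1) → 6

5–7–6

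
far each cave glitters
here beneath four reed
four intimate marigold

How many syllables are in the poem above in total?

17

Line 1: far (1), each (1), cave (1), glitters (2) → 5
Line 2: here (1), beneath (2), four (1), reed (1) → 5
Line 3: four (1), intimate (3), marigold (3) → 7
Total: 5 + 5 + 7 = 17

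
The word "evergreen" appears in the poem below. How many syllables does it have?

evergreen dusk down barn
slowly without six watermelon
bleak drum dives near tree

3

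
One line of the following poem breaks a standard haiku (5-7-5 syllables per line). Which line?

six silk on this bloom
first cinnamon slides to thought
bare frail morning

Line 1: "six silk on this bloom": 1+1+1+1+1 = 5 ✓
Line 2: "first cinnamon slides to thought": 1+3+1+1+1 = 7 ✓
Line 3: "bare frail morning": 1+1+2 = 4 (expected 5)

Line 3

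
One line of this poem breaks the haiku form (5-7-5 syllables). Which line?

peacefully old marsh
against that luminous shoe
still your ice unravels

The third line

Line 1: peacefully (3), old (1), marsh (1) → 5 ✓
Line 2: against (2), that (1), luminous (3), shoe (1) → 7 ✓
Line 3: still (1), your (1), ice (1), unravels (3) → 6 (expected 5)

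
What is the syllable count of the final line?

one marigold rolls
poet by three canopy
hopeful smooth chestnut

The final line: "hopeful smooth chestnut": 2+1+2 = 5

5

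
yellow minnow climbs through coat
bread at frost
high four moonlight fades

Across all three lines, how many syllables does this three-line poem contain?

15

Line 1: yellow(2) + minnow(2) + climbs(1) + through(1) + coat(1) = 7
Line 2: bread(1) + at(1) + frost(1) = 3
Line 3: high(1) + four(1) + moonlight(2) + fades(1) = 5
Total: 7 + 3 + 5 = 15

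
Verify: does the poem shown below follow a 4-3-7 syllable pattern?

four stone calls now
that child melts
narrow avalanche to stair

Yes

Line 1: four (1), stone (1), calls (1), now (1) → 4 ✓
Line 2: that (1), child (1), melts (1) → 3 ✓
Line 3: narrow (2), avalanche (3), to (1), stair (1) → 7 ✓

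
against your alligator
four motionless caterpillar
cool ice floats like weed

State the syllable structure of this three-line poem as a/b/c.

Line 1: against (2), your (1), alligator (4) → 7
Line 2: four (1), motionless (3), caterpillar (4) → 8
Line 3: cool (1), ice (1), floats (1), like (1), weed (1) → 5

7/8/5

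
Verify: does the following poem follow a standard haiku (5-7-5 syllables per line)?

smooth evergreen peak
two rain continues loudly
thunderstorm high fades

Yes

Line 1: smooth(1) + evergreen(3) + peak(1) = 5 ✓
Line 2: two(1) + rain(1) + continues(3) + loudly(2) = 7 ✓
Line 3: thunderstorm(3) + high(1) + fades(1) = 5 ✓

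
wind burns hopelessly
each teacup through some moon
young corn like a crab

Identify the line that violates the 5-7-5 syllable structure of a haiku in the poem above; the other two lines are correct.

Line 1: wind(1) + burns(1) + hopelessly(3) = 5 ✓
Line 2: each(1) + teacup(2) + through(1) + some(1) + moon(1) = 6 (expected 7)
Line 3: young(1) + corn(1) + like(1) + a(1) + crab(1) = 5 ✓

Line 2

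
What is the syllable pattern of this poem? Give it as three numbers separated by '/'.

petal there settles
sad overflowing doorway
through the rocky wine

5/7/5

Line 1: petal(2) + there(1) + settles(2) = 5
Line 2: sad(1) + overflowing(4) + doorway(2) = 7
Line 3: through(1) + the(1) + rocky(2) + wine(1) = 5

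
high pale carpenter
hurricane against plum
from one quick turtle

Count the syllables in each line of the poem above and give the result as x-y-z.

5-6-5

Line 1: "high pale carpenter": 1+1+3 = 5
Line 2: "hurricane against plum": 3+2+1 = 6
Line 3: "from one quick turtle": 1+1+1+2 = 5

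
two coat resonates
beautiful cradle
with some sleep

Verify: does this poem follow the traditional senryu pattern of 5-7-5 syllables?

No

Line 1: two (1), coat (1), resonates (3) → 5 ✓
Line 2: beautiful (3), cradle (2) → 5 (expected 7)
Line 3: with (1), some (1), sleep (1) → 3 (expected 5)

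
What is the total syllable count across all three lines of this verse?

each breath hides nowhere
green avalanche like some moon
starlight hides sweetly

Line 1: each(1) + breath(1) + hides(1) + nowhere(2) = 5
Line 2: green(1) + avalanche(3) + like(1) + some(1) + moon(1) = 7
Line 3: starlight(2) + hides(1) + sweetly(2) = 5
Total: 5 + 7 + 5 = 17

17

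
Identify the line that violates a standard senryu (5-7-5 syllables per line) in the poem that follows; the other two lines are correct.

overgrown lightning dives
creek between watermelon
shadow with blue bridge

Line 1

Line 1: "overgrown lightning dives": 3+2+1 = 6 (expected 5)
Line 2: "creek between watermelon": 1+2+4 = 7 ✓
Line 3: "shadow with blue bridge": 2+1+1+1 = 5 ✓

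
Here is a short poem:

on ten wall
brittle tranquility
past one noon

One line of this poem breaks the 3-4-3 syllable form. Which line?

The second line

Line 1: on (1), ten (1), wall (1) → 3 ✓
Line 2: brittle (2), tranquility (4) → 6 (expected 4)
Line 3: past (1), one (1), noon (1) → 3 ✓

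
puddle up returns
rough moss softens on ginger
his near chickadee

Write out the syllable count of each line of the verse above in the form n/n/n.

Line 1: puddle (2), up (1), returns (2) → 5
Line 2: rough (1), moss (1), softens (2), on (1), ginger (2) → 7
Line 3: his (1), near (1), chickadee (3) → 5

5/7/5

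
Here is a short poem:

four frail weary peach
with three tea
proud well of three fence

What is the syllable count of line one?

Line one: four (1), frail (1), weary (2), peach (1) → 5

5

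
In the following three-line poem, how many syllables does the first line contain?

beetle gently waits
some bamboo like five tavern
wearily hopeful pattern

5

The first line: beetle (2), gently (2), waits (1) → 5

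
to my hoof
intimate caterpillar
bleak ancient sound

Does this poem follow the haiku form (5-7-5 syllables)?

Line 1: to(1) + my(1) + hoof(1) = 3 (expected 5)
Line 2: intimate(3) + caterpillar(4) = 7 ✓
Line 3: bleak(1) + ancient(2) + sound(1) = 4 (expected 5)

No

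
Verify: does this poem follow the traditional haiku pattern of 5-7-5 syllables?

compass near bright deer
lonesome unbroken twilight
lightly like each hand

Yes

Line 1: "compass near bright deer": 2+1+1+1 = 5 ✓
Line 2: "lonesome unbroken twilight": 2+3+2 = 7 ✓
Line 3: "lightly like each hand": 2+1+1+1 = 5 ✓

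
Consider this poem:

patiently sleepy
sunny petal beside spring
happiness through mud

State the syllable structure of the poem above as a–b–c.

5–7–5

Line 1: "patiently sleepy": 3+2 = 5
Line 2: "sunny petal beside spring": 2+2+2+1 = 7
Line 3: "happiness through mud": 3+1+1 = 5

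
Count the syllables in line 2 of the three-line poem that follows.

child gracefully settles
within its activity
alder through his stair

7

Line 2: within (2), its (1), activity (4) → 7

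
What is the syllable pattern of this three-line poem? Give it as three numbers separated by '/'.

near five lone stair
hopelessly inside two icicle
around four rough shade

Line 1: "near five lone stair": 1+1+1+1 = 4
Line 2: "hopelessly inside two icicle": 3+2+1+3 = 9
Line 3: "around four rough shade": 2+1+1+1 = 5

4/9/5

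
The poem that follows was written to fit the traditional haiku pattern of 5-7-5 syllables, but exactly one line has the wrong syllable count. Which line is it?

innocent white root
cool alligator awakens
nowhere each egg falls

Line 2

Line 1: innocent (3), white (1), root (1) → 5 ✓
Line 2: cool (1), alligator (4), awakens (3) → 8 (expected 7)
Line 3: nowhere (2), each (1), egg (1), falls (1) → 5 ✓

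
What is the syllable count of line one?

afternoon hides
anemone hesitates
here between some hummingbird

Line one: afternoon(3) + hides(1) = 4

4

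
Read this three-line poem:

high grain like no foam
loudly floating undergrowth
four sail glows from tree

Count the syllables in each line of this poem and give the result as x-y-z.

Line 1: "high grain like no foam": 1+1+1+1+1 = 5
Line 2: "loudly floating undergrowth": 2+2+3 = 7
Line 3: "four sail glows from tree": 1+1+1+1+1 = 5

5-7-5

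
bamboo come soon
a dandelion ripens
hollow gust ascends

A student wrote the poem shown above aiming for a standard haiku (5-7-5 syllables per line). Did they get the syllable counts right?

No

Line 1: bamboo(2) + come(1) + soon(1) = 4 (expected 5)
Line 2: a(1) + dandelion(4) + ripens(2) = 7 ✓
Line 3: hollow(2) + gust(1) + ascends(2) = 5 ✓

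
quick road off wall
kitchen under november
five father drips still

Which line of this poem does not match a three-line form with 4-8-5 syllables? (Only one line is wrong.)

The second line

Line 1: quick(1) + road(1) + off(1) + wall(1) = 4 ✓
Line 2: kitchen(2) + under(2) + november(3) = 7 (expected 8)
Line 3: five(1) + father(2) + drips(1) + still(1) = 5 ✓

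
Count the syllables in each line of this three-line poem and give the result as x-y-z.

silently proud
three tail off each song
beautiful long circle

Line 1: "silently proud": 3+1 = 4
Line 2: "three tail off each song": 1+1+1+1+1 = 5
Line 3: "beautiful long circle": 3+1+2 = 6

4-5-6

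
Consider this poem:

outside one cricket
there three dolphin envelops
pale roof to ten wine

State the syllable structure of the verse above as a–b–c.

Line 1: outside (2), one (1), cricket (2) → 5
Line 2: there (1), three (1), dolphin (2), envelops (3) → 7
Line 3: pale (1), roof (1), to (1), ten (1), wine (1) → 5

5–7–5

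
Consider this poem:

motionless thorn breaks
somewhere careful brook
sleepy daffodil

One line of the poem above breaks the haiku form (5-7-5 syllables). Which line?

Line 1: motionless(3) + thorn(1) + breaks(1) = 5 ✓
Line 2: somewhere(2) + careful(2) + brook(1) = 5 (expected 7)
Line 3: sleepy(2) + daffodil(3) = 5 ✓

Line 2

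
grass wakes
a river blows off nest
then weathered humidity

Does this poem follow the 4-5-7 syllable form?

Line 1: grass (1), wakes (1) → 2 (expected 4)
Line 2: a (1), river (2), blows (1), off (1), nest (1) → 6 (expected 5)
Line 3: then (1), weathered (2), humidity (4) → 7 ✓

No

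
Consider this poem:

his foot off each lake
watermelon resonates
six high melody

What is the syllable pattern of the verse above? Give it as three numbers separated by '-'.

Line 1: his(1) + foot(1) + off(1) + each(1) + lake(1) = 5
Line 2: watermelon(4) + resonates(3) = 7
Line 3: six(1) + high(1) + melody(3) = 5

5-7-5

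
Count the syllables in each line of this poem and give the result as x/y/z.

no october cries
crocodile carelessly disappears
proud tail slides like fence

Line 1: "no october cries": 1+3+1 = 5
Line 2: "crocodile carelessly disappears": 3+3+3 = 9
Line 3: "proud tail slides like fence": 1+1+1+1+1 = 5

5/9/5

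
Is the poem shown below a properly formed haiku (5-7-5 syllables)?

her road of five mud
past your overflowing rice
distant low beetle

Line 1: "her road of five mud": 1+1+1+1+1 = 5 ✓
Line 2: "past your overflowing rice": 1+1+4+1 = 7 ✓
Line 3: "distant low beetle": 2+1+2 = 5 ✓

Yes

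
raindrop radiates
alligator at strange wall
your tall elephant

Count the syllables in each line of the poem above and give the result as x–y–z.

Line 1: "raindrop radiates": 2+3 = 5
Line 2: "alligator at strange wall": 4+1+1+1 = 7
Line 3: "your tall elephant": 1+1+3 = 5

5–7–5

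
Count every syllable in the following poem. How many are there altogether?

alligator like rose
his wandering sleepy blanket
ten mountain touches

Line 1: "alligator like rose": 4+1+1 = 6
Line 2: "his wandering sleepy blanket": 1+3+2+2 = 8
Line 3: "ten mountain touches": 1+2+2 = 5
Total: 6 + 8 + 5 = 19

19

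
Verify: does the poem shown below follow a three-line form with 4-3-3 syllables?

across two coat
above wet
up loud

No

Line 1: across(2) + two(1) + coat(1) = 4 ✓
Line 2: above(2) + wet(1) = 3 ✓
Line 3: up(1) + loud(1) = 2 (expected 3)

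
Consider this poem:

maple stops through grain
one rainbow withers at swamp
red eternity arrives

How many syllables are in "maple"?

2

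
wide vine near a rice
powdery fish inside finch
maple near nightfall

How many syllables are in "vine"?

1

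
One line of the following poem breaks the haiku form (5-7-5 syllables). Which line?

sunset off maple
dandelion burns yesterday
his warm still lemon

Line 1: sunset(2) + off(1) + maple(2) = 5 ✓
Line 2: dandelion(4) + burns(1) + yesterday(3) = 8 (expected 7)
Line 3: his(1) + warm(1) + still(1) + lemon(2) = 5 ✓

The second line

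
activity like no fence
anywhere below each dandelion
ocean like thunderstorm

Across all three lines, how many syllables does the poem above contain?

Line 1: activity(4) + like(1) + no(1) + fence(1) = 7
Line 2: anywhere(3) + below(2) + each(1) + dandelion(4) = 10
Line 3: ocean(2) + like(1) + thunderstorm(3) = 6
Total: 7 + 10 + 6 = 23

23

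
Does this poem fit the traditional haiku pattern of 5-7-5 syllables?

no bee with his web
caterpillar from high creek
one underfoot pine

Line 1: no (1), bee (1), with (1), his (1), web (1) → 5 ✓
Line 2: caterpillar (4), from (1), high (1), creek (1) → 7 ✓
Line 3: one (1), underfoot (3), pine (1) → 5 ✓

Yes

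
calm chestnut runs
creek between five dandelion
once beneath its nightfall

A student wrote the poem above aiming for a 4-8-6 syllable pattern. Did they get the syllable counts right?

Line 1: "calm chestnut runs": 1+2+1 = 4 ✓
Line 2: "creek between five dandelion": 1+2+1+4 = 8 ✓
Line 3: "once beneath its nightfall": 1+2+1+2 = 6 ✓

Yes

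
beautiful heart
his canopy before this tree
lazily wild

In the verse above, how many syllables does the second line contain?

The second line: "his canopy before this tree": 1+3+2+1+1 = 8

8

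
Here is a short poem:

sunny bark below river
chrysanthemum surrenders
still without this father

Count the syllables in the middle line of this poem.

The middle line: chrysanthemum(4) + surrenders(3) = 7

7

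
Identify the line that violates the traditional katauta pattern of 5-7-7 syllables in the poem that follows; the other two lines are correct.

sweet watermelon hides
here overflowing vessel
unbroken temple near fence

Line 1: "sweet watermelon hides": 1+4+1 = 6 (expected 5)
Line 2: "here overflowing vessel": 1+4+2 = 7 ✓
Line 3: "unbroken temple near fence": 3+2+1+1 = 7 ✓

Line 1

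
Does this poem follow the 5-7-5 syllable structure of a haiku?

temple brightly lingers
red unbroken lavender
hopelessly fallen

No

Line 1: "temple brightly lingers": 2+2+2 = 6 (expected 5)
Line 2: "red unbroken lavender": 1+3+3 = 7 ✓
Line 3: "hopelessly fallen": 3+2 = 5 ✓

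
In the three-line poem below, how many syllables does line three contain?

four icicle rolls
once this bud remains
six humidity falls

Line three: six(1) + humidity(4) + falls(1) = 6

6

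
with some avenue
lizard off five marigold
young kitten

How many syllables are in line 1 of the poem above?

Line 1: with (1), some (1), avenue (3) → 5

5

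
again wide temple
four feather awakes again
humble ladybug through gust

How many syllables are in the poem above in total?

19

Line 1: again (2), wide (1), temple (2) → 5
Line 2: four (1), feather (2), awakes (2), again (2) → 7
Line 3: humble (2), ladybug (3), through (1), gust (1) → 7
Total: 5 + 7 + 7 = 19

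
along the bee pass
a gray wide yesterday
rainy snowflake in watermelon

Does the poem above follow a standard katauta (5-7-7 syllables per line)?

No

Line 1: "along the bee pass": 2+1+1+1 = 5 ✓
Line 2: "a gray wide yesterday": 1+1+1+3 = 6 (expected 7)
Line 3: "rainy snowflake in watermelon": 2+2+1+4 = 9 (expected 7)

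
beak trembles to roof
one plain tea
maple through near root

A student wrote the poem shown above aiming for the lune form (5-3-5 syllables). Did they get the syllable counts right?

Line 1: "beak trembles to roof": 1+2+1+1 = 5 ✓
Line 2: "one plain tea": 1+1+1 = 3 ✓
Line 3: "maple through near root": 2+1+1+1 = 5 ✓

Yes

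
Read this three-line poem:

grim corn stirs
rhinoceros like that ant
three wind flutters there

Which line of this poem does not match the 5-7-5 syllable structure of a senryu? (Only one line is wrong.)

The first line

Line 1: grim (1), corn (1), stirs (1) → 3 (expected 5)
Line 2: rhinoceros (4), like (1), that (1), ant (1) → 7 ✓
Line 3: three (1), wind (1), flutters (2), there (1) → 5 ✓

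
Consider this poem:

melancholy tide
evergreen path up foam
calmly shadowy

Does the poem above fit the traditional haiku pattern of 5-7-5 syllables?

No

Line 1: "melancholy tide": 4+1 = 5 ✓
Line 2: "evergreen path up foam": 3+1+1+1 = 6 (expected 7)
Line 3: "calmly shadowy": 2+3 = 5 ✓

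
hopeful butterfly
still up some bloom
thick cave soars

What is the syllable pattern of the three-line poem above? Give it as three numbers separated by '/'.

Line 1: hopeful(2) + butterfly(3) = 5
Line 2: still(1) + up(1) + some(1) + bloom(1) = 4
Line 3: thick(1) + cave(1) + soars(1) = 3

5/4/3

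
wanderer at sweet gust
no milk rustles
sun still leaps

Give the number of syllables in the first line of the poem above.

The first line: wanderer (3), at (1), sweet (1), gust (1) → 6

6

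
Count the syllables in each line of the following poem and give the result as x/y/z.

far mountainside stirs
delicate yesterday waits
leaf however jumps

5/7/5

Line 1: "far mountainside stirs": 1+3+1 = 5
Line 2: "delicate yesterday waits": 3+3+1 = 7
Line 3: "leaf however jumps": 1+3+1 = 5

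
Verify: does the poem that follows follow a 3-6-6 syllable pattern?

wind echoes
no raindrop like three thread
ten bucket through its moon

Line 1: wind (1), echoes (2) → 3 ✓
Line 2: no (1), raindrop (2), like (1), three (1), thread (1) → 6 ✓
Line 3: ten (1), bucket (2), through (1), its (1), moon (1) → 6 ✓

Yes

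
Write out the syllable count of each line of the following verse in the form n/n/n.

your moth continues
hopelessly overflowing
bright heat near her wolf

5/7/5

Line 1: your (1), moth (1), continues (3) → 5
Line 2: hopelessly (3), overflowing (4) → 7
Line 3: bright (1), heat (1), near (1), her (1), wolf (1) → 5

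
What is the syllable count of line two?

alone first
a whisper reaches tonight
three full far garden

7

Line two: a(1) + whisper(2) + reaches(2) + tonight(2) = 7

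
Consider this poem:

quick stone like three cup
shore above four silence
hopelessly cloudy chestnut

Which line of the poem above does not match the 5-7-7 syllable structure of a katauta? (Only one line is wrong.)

Line 2

Line 1: quick(1) + stone(1) + like(1) + three(1) + cup(1) = 5 ✓
Line 2: shore(1) + above(2) + four(1) + silence(2) = 6 (expected 7)
Line 3: hopelessly(3) + cloudy(2) + chestnut(2) = 7 ✓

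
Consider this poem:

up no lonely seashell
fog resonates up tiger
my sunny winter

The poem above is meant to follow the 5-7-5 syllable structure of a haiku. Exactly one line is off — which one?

The first line

Line 1: "up no lonely seashell": 1+1+2+2 = 6 (expected 5)
Line 2: "fog resonates up tiger": 1+3+1+2 = 7 ✓
Line 3: "my sunny winter": 1+2+2 = 5 ✓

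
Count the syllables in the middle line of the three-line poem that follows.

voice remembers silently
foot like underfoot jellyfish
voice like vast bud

The middle line: foot (1), like (1), underfoot (3), jellyfish (3) → 8

8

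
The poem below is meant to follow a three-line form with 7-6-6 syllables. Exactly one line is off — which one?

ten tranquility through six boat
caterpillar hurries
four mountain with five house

The first line

Line 1: "ten tranquility through six boat": 1+4+1+1+1 = 8 (expected 7)
Line 2: "caterpillar hurries": 4+2 = 6 ✓
Line 3: "four mountain with five house": 1+2+1+1+1 = 6 ✓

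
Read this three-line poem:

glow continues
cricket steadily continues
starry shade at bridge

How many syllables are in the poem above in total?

17

Line 1: glow(1) + continues(3) = 4
Line 2: cricket(2) + steadily(3) + continues(3) = 8
Line 3: starry(2) + shade(1) + at(1) + bridge(1) = 5
Total: 4 + 8 + 5 = 17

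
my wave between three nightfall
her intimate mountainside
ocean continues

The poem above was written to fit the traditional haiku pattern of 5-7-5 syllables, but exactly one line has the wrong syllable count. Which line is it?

Line 1

Line 1: my(1) + wave(1) + between(2) + three(1) + nightfall(2) = 7 (expected 5)
Line 2: her(1) + intimate(3) + mountainside(3) = 7 ✓
Line 3: ocean(2) + continues(3) = 5 ✓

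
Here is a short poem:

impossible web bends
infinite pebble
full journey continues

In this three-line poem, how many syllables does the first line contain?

The first line: impossible(4) + web(1) + bends(1) = 6

6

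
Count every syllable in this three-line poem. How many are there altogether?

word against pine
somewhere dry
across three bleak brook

12

Line 1: word (1), against (2), pine (1) → 4
Line 2: somewhere (2), dry (1) → 3
Line 3: across (2), three (1), bleak (1), brook (1) → 5
Total: 4 + 3 + 5 = 12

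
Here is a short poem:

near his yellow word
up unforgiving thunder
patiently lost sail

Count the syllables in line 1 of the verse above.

Line 1: near(1) + his(1) + yellow(2) + word(1) = 5

5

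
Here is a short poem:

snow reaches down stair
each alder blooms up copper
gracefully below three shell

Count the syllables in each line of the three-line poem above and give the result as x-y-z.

5-7-7

Line 1: snow(1) + reaches(2) + down(1) + stair(1) = 5
Line 2: each(1) + alder(2) + blooms(1) + up(1) + copper(2) = 7
Line 3: gracefully(3) + below(2) + three(1) + shell(1) = 7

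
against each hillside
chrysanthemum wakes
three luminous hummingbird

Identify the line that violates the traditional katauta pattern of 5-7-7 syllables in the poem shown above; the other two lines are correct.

Line 2

Line 1: against(2) + each(1) + hillside(2) = 5 ✓
Line 2: chrysanthemum(4) + wakes(1) = 5 (expected 7)
Line 3: three(1) + luminous(3) + hummingbird(3) = 7 ✓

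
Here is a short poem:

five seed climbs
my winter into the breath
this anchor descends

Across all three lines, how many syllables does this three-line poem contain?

Line 1: five (1), seed (1), climbs (1) → 3
Line 2: my (1), winter (2), into (2), the (1), breath (1) → 7
Line 3: this (1), anchor (2), descends (2) → 5
Total: 3 + 7 + 5 = 15

15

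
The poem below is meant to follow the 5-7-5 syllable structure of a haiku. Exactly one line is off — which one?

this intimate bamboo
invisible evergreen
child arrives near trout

The first line

Line 1: this(1) + intimate(3) + bamboo(2) = 6 (expected 5)
Line 2: invisible(4) + evergreen(3) = 7 ✓
Line 3: child(1) + arrives(2) + near(1) + trout(1) = 5 ✓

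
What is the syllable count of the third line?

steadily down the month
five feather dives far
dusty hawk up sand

The third line: dusty (2), hawk (1), up (1), sand (1) → 5

5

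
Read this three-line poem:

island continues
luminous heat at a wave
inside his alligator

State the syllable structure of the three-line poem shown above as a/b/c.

Line 1: "island continues": 2+3 = 5
Line 2: "luminous heat at a wave": 3+1+1+1+1 = 7
Line 3: "inside his alligator": 2+1+4 = 7

5/7/7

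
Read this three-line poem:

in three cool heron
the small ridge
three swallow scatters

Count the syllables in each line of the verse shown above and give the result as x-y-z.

5-3-5

Line 1: in (1), three (1), cool (1), heron (2) → 5
Line 2: the (1), small (1), ridge (1) → 3
Line 3: three (1), swallow (2), scatters (2) → 5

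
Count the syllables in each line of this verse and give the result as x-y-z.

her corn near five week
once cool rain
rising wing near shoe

Line 1: her (1), corn (1), near (1), five (1), week (1) → 5
Line 2: once (1), cool (1), rain (1) → 3
Line 3: rising (2), wing (1), near (1), shoe (1) → 5

5-3-5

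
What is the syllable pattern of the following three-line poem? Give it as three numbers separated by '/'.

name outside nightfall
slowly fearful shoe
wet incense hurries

5/5/5

Line 1: name(1) + outside(2) + nightfall(2) = 5
Line 2: slowly(2) + fearful(2) + shoe(1) = 5
Line 3: wet(1) + incense(2) + hurries(2) = 5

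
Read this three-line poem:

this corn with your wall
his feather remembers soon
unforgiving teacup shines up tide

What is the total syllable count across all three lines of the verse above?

21

Line 1: "this corn with your wall": 1+1+1+1+1 = 5
Line 2: "his feather remembers soon": 1+2+3+1 = 7
Line 3: "unforgiving teacup shines up tide": 4+2+1+1+1 = 9
Total: 5 + 7 + 9 = 21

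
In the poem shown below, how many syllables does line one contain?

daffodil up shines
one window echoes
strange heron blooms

5

Line one: "daffodil up shines": 3+1+1 = 5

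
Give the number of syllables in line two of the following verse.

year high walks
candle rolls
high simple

3

Line two: candle (2), rolls (1) → 3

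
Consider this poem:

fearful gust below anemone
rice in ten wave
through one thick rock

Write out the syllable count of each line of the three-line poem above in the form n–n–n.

Line 1: fearful (2), gust (1), below (2), anemone (4) → 9
Line 2: rice (1), in (1), ten (1), wave (1) → 4
Line 3: through (1), one (1), thick (1), rock (1) → 4

9–4–4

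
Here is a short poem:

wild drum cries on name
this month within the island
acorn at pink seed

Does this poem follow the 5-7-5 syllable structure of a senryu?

Yes

Line 1: wild (1), drum (1), cries (1), on (1), name (1) → 5 ✓
Line 2: this (1), month (1), within (2), the (1), island (2) → 7 ✓
Line 3: acorn (2), at (1), pink (1), seed (1) → 5 ✓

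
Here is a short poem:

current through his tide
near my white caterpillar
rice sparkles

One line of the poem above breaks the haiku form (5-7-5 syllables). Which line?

Line 1: current (2), through (1), his (1), tide (1) → 5 ✓
Line 2: near (1), my (1), white (1), caterpillar (4) → 7 ✓
Line 3: rice (1), sparkles (2) → 3 (expected 5)

Line 3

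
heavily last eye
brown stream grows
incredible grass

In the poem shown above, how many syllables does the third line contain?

The third line: "incredible grass": 4+1 = 5

5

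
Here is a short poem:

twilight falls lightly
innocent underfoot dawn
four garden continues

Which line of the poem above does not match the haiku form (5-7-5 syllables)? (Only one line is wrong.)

Line 1: twilight (2), falls (1), lightly (2) → 5 ✓
Line 2: innocent (3), underfoot (3), dawn (1) → 7 ✓
Line 3: four (1), garden (2), continues (3) → 6 (expected 5)

The third line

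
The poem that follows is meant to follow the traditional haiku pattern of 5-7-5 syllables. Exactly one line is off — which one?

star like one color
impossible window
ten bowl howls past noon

Line 1: "star like one color": 1+1+1+2 = 5 ✓
Line 2: "impossible window": 4+2 = 6 (expected 7)
Line 3: "ten bowl howls past noon": 1+1+1+1+1 = 5 ✓

The second line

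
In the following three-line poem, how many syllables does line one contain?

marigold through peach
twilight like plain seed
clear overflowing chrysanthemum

Line one: marigold (3), through (1), peach (1) → 5

5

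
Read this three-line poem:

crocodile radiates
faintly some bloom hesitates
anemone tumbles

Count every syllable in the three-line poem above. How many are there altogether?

Line 1: "crocodile radiates": 3+3 = 6
Line 2: "faintly some bloom hesitates": 2+1+1+3 = 7
Line 3: "anemone tumbles": 4+2 = 6
Total: 6 + 7 + 6 = 19

19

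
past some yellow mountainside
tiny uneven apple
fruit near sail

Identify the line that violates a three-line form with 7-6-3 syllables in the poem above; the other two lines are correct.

The second line

Line 1: "past some yellow mountainside": 1+1+2+3 = 7 ✓
Line 2: "tiny uneven apple": 2+3+2 = 7 (expected 6)
Line 3: "fruit near sail": 1+1+1 = 3 ✓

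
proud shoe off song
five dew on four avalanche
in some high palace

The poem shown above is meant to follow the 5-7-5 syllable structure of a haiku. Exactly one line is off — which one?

Line 1: proud (1), shoe (1), off (1), song (1) → 4 (expected 5)
Line 2: five (1), dew (1), on (1), four (1), avalanche (3) → 7 ✓
Line 3: in (1), some (1), high (1), palace (2) → 5 ✓

Line 1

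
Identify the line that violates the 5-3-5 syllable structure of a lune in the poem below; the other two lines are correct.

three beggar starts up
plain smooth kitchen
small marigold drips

The second line

Line 1: three (1), beggar (2), starts (1), up (1) → 5 ✓
Line 2: plain (1), smooth (1), kitchen (2) → 4 (expected 3)
Line 3: small (1), marigold (3), drips (1) → 5 ✓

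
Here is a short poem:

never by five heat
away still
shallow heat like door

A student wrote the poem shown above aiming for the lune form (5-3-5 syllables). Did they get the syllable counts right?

Yes

Line 1: "never by five heat": 2+1+1+1 = 5 ✓
Line 2: "away still": 2+1 = 3 ✓
Line 3: "shallow heat like door": 2+1+1+1 = 5 ✓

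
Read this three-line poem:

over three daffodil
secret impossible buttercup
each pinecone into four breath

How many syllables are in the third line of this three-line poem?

7

The third line: "each pinecone into four breath": 1+2+2+1+1 = 7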